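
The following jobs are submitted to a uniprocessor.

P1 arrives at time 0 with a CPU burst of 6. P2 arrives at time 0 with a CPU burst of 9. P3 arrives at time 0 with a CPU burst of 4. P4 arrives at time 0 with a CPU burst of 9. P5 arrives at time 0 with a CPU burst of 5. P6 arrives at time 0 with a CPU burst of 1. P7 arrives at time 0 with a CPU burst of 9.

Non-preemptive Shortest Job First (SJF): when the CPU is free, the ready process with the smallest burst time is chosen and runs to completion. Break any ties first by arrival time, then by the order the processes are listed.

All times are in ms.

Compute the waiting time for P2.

Gantt: | P6 0-1 | P3 1-5 | P5 5-10 | P1 10-16 | P2 16-25 | P4 25-34 | P7 34-43 |
Completion: P1=16  P2=25  P3=5  P4=34  P5=10  P6=1  P7=43
Turnaround (C−A): P1=16  P2=25  P3=5  P4=34  P5=10  P6=1  P7=43
Waiting(P2) = turnaround − burst = 25 − 9 = 16

16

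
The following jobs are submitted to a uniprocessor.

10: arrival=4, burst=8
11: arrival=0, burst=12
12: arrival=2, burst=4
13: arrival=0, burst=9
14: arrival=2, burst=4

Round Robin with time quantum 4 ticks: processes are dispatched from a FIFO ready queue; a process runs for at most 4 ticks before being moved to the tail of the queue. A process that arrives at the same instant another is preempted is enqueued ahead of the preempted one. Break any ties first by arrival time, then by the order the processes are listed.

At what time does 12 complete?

12

Timeline: | 11 0-4 | 13 4-8 | 12 8-12 | 14 12-16 | 10 16-20 | 11 20-24 | 13 24-28 | 10 28-32 | 11 32-36 | 13 36-37 |
Completion: 10=32  11=36  12=12  13=37  14=16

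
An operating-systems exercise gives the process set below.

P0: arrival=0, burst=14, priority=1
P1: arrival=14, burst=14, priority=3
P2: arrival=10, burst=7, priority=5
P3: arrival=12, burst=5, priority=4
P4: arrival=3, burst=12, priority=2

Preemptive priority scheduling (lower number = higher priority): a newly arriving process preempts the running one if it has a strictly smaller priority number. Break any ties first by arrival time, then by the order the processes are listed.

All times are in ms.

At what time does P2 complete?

52

Gantt: | P0 0-14 | P4 14-26 | P1 26-40 | P3 40-45 | P2 45-52 |
Completion: P0=14  P1=40  P2=52  P3=45  P4=26
Turnaround (C−A): P0=14  P1=26  P2=42  P3=33  P4=23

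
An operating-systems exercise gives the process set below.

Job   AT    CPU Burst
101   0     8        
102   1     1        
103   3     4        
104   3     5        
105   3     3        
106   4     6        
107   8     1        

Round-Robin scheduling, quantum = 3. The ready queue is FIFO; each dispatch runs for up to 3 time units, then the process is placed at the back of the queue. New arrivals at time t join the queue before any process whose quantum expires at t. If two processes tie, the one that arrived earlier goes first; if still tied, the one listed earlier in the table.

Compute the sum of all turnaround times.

112

Schedule: | 101 0-3 | 102 3-4 | 103 4-7 | 104 7-10 | 105 10-13 | 101 13-16 | 106 16-19 | 103 19-20 | 107 20-21 | 104 21-23 | 101 23-25 | 106 25-28 |
Completion: 101=25  102=4  103=20  104=23  105=13  106=28  107=21
Turnaround (C−A): 101=25  102=3  103=17  104=20  105=10  106=24  107=13
Turnaround = completion − arrival: 101=25, 102=3, 103=17, 104=20, 105=10, 106=24, 107=13
Total turnaround = 25 + 3 + 17 + 20 + 10 + 24 + 13 = 112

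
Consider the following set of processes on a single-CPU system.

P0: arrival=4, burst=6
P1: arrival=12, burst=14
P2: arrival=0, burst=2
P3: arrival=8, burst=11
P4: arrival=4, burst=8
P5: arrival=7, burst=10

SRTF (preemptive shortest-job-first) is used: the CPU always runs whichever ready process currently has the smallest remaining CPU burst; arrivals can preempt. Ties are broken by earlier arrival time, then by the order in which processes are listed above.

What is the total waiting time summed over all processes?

Schedule: | P2 0-2 | idle 2-4 | P0 4-10 | P4 10-18 | P5 18-28 | P3 28-39 | P1 39-53 |
Completion: P0=10  P1=53  P2=2  P3=39  P4=18  P5=28
Waiting = turnaround − burst: P0=0, P1=27, P2=0, P3=20, P4=6, P5=11
Total waiting = 0 + 27 + 0 + 20 + 6 + 11 = 64

64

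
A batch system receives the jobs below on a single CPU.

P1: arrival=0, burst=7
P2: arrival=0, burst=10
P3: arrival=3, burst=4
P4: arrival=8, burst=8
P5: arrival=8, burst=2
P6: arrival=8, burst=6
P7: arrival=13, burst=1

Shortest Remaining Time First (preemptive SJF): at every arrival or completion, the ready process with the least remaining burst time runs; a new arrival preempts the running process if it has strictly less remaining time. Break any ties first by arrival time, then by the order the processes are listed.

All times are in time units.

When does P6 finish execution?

Gantt: | P1 0-7 | P3 7-8 | P5 8-10 | P3 10-13 | P7 13-14 | P6 14-20 | P4 20-28 | P2 28-38 |
Completion: P1=7  P2=38  P3=13  P4=28  P5=10  P6=20  P7=14

20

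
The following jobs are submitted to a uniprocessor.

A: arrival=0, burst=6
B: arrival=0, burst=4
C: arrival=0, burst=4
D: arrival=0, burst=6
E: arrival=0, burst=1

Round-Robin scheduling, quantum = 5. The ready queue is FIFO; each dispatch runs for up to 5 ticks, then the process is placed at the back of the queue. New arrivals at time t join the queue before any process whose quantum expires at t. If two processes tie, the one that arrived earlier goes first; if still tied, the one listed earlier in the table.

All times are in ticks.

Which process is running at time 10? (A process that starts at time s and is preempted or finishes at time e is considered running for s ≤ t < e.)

C

Timeline: | A 0-5 | B 5-9 | C 9-13 | D 13-18 | E 18-19 | A 19-20 | D 20-21 |
Completion: A=20  B=9  C=13  D=21  E=19
Turnaround (C−A): A=20  B=9  C=13  D=21  E=19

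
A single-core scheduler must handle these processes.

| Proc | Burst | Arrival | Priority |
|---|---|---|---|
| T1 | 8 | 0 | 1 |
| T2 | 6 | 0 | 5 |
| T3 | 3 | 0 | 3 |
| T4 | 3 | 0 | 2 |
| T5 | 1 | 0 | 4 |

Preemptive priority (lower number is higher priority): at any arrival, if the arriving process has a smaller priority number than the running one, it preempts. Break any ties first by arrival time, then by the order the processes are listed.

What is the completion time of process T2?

21

Gantt: | T1 0-8 | T4 8-11 | T3 11-14 | T5 14-15 | T2 15-21 |
Completion: T1=8  T2=21  T3=14  T4=11  T5=15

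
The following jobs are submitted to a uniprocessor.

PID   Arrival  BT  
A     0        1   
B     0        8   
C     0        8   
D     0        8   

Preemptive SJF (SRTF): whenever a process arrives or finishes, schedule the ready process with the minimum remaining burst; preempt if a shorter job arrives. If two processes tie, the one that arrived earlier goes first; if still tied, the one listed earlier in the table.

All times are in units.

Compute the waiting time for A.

0

Gantt: | A 0-1 | B 1-9 | C 9-17 | D 17-25 |
Completion: A=1  B=9  C=17  D=25
Waiting(A) = turnaround − burst = 1 − 1 = 0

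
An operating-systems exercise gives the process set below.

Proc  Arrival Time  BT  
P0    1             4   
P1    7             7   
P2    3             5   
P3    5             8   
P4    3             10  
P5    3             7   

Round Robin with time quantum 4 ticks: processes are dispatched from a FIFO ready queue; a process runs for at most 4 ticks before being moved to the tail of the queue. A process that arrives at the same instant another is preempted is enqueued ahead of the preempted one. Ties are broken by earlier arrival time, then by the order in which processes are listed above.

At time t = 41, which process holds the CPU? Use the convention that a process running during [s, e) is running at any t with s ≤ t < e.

Timeline: | idle 0-1 | P0 1-5 | P2 5-9 | P4 9-13 | P5 13-17 | P3 17-21 | P1 21-25 | P2 25-26 | P4 26-30 | P5 30-33 | P3 33-37 | P1 37-40 | P4 40-42 |
Completion: P0=5  P1=40  P2=26  P3=37  P4=42  P5=33
Turnaround (C−A): P0=4  P1=33  P2=23  P3=32  P4=39  P5=30

P4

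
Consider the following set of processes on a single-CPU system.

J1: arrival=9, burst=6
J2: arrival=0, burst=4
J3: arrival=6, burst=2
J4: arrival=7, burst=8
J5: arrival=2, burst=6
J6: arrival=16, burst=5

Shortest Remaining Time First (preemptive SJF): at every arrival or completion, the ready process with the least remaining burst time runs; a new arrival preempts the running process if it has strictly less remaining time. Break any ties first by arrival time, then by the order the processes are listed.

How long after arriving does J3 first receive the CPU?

0

Timeline: | J2 0-4 | J5 4-6 | J3 6-8 | J5 8-12 | J1 12-18 | J6 18-23 | J4 23-31 |
Completion: J1=18  J2=4  J3=8  J4=31  J5=12  J6=23
Response(J3) = first start − arrival = 6 − 6 = 0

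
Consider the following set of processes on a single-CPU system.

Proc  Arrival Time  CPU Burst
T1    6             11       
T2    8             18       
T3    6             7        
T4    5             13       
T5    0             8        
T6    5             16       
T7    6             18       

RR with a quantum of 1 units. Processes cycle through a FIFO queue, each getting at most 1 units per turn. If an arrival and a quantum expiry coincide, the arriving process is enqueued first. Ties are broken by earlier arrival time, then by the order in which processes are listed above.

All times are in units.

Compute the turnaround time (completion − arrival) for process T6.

Schedule: | T5 0-5 | T4 5-6 | T6 6-7 | T5 7-8 | T1 8-9 | T3 9-10 | T7 10-11 | T4 11-12 | T6 12-13 | T2 13-14 | T5 14-15 | T1 15-16 | T3 16-17 | T7 17-18 | T4 18-19 | T6 19-20 | T2 20-21 | T5 21-22 | T1 22-23 | T3 23-24 | T7 24-25 | T4 25-26 | T6 26-27 | T2 27-28 | T1 28-29 | T3 29-30 | T7 30-31 | T4 31-32 | T6 32-33 | T2 33-34 | T1 34-35 | T3 35-36 | T7 36-37 | T4 37-38 | T6 38-39 | T2 39-40 | T1 40-41 | T3 41-42 | T7 42-43 | T4 43-44 | T6 44-45 | T2 45-46 | T1 46-47 | T3 47-48 | T7 48-49 | T4 49-50 | T6 50-51 | T2 51-52 | T1 52-53 | T7 53-54 | T4 54-55 | T6 55-56 | T2 56-57 | T1 57-58 | T7 58-59 | T4 59-60 | T6 60-61 | T2 61-62 | T1 62-63 | T7 63-64 | T4 64-65 | T6 65-66 | T2 66-67 | T1 67-68 | T7 68-69 | T4 69-70 | T6 70-71 | T2 71-72 | T7 72-73 | T4 73-74 | T6 74-75 | T2 75-76 | T7 76-77 | T6 77-78 | T2 78-79 | T7 79-80 | T6 80-81 | T2 81-82 | T7 82-83 | T6 83-84 | T2 84-85 | T7 85-86 | T2 86-87 | T7 87-88 | T2 88-89 | T7 89-90 | T2 90-91 |
Completion: T1=68  T2=91  T3=48  T4=74  T5=22  T6=84  T7=90
Turnaround(T6) = completion − arrival = 84 − 5 = 79

79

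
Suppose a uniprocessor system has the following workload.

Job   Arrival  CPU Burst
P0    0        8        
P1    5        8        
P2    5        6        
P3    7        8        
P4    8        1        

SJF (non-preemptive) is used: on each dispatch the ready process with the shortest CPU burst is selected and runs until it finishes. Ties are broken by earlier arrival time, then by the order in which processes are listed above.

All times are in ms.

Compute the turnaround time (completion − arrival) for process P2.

10

Timeline: | P0 0-8 | P4 8-9 | P2 9-15 | P1 15-23 | P3 23-31 |
Completion: P0=8  P1=23  P2=15  P3=31  P4=9
Turnaround(P2) = completion − arrival = 15 − 5 = 10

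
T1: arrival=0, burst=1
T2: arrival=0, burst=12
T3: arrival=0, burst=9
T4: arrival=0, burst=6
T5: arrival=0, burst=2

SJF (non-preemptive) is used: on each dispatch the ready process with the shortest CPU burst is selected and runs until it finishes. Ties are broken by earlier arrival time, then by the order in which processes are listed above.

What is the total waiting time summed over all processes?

Schedule: | T1 0-1 | T5 1-3 | T4 3-9 | T3 9-18 | T2 18-30 |
Completion: T1=1  T2=30  T3=18  T4=9  T5=3
Waiting = turnaround − burst: T1=0, T2=18, T3=9, T4=3, T5=1
Total waiting = 0 + 18 + 9 + 3 + 1 = 31

31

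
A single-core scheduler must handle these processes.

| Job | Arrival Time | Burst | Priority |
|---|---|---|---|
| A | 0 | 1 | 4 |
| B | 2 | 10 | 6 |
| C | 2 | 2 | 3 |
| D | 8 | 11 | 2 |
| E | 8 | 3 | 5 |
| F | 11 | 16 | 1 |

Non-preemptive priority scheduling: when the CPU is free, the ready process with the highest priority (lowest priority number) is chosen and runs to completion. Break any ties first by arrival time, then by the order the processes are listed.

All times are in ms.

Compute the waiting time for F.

3

Gantt: | A 0-1 | idle 1-2 | C 2-4 | B 4-14 | F 14-30 | D 30-41 | E 41-44 |
Completion: A=1  B=14  C=4  D=41  E=44  F=30
Waiting(F) = turnaround − burst = 19 − 16 = 3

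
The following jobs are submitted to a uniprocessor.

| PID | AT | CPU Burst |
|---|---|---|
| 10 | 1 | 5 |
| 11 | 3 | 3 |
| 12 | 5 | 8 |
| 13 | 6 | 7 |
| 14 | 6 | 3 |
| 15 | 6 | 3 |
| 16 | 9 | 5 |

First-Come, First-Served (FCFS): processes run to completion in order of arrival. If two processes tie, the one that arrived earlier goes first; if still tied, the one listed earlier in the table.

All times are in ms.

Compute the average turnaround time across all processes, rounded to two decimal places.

16.00

Gantt: | idle 0-1 | 10 1-6 | 11 6-9 | 12 9-17 | 13 17-24 | 14 24-27 | 15 27-30 | 16 30-35 |
Completion: 10=6  11=9  12=17  13=24  14=27  15=30  16=35
Turnaround (C−A): 10=5  11=6  12=12  13=18  14=21  15=24  16=26
Turnaround times: 10=5, 11=6, 12=12, 13=18, 14=21, 15=24, 16=26
Average turnaround = (5+6+12+18+21+24+26) / 7 = 112/7 = 16.00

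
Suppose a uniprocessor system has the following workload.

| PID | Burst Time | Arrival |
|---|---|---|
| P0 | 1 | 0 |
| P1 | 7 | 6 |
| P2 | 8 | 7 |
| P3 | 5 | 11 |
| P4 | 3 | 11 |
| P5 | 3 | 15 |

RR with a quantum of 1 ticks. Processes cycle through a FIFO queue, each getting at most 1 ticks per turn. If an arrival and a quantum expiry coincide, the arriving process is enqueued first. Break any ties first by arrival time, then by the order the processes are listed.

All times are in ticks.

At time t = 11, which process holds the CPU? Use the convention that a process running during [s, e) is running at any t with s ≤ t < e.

P2

Schedule: | P0 0-1 | idle 1-6 | P1 6-7 | P2 7-8 | P1 8-9 | P2 9-10 | P1 10-11 | P2 11-12 | P3 12-13 | P4 13-14 | P1 14-15 | P2 15-16 | P3 16-17 | P4 17-18 | P5 18-19 | P1 19-20 | P2 20-21 | P3 21-22 | P4 22-23 | P5 23-24 | P1 24-25 | P2 25-26 | P3 26-27 | P5 27-28 | P1 28-29 | P2 29-30 | P3 30-31 | P2 31-32 |
Completion: P0=1  P1=29  P2=32  P3=31  P4=23  P5=28
Turnaround (C−A): P0=1  P1=23  P2=25  P3=20  P4=12  P5=13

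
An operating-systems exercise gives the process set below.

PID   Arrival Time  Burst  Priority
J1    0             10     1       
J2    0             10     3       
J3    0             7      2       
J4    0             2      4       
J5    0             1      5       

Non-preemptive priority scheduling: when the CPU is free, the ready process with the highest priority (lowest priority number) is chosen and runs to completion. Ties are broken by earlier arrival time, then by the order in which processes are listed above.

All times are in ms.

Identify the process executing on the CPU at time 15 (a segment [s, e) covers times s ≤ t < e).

Timeline: | J1 0-10 | J3 10-17 | J2 17-27 | J4 27-29 | J5 29-30 |
Completion: J1=10  J2=27  J3=17  J4=29  J5=30

J3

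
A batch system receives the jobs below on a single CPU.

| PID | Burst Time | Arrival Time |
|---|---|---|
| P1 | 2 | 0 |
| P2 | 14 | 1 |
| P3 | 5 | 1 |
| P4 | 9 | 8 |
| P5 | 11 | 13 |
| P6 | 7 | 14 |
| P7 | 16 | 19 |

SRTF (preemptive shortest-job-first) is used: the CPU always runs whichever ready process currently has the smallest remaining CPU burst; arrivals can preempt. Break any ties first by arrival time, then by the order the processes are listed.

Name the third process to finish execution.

P4

Schedule: | P1 0-2 | P3 2-7 | P2 7-8 | P4 8-17 | P6 17-24 | P5 24-35 | P2 35-48 | P7 48-64 |
Completion: P1=2  P2=48  P3=7  P4=17  P5=35  P6=24  P7=64
Turnaround (C−A): P1=2  P2=47  P3=6  P4=9  P5=22  P6=10  P7=45
Finish order: P1 → P3 → P4 → P6 → P5 → P2 → P7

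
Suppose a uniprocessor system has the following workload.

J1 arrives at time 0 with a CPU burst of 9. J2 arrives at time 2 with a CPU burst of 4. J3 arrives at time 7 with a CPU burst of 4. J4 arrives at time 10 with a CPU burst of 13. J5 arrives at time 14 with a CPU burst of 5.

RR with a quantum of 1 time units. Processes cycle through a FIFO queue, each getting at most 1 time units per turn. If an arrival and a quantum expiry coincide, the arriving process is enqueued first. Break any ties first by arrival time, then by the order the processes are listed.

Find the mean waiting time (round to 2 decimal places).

Gantt: | J1 0-2 | J2 2-3 | J1 3-4 | J2 4-5 | J1 5-6 | J2 6-7 | J1 7-8 | J3 8-9 | J2 9-10 | J1 10-11 | J3 11-12 | J4 12-13 | J1 13-14 | J3 14-15 | J4 15-16 | J5 16-17 | J1 17-18 | J3 18-19 | J4 19-20 | J5 20-21 | J1 21-22 | J4 22-23 | J5 23-24 | J4 24-25 | J5 25-26 | J4 26-27 | J5 27-28 | J4 28-35 |
Completion: J1=22  J2=10  J3=19  J4=35  J5=28
Turnaround (C−A): J1=22  J2=8  J3=12  J4=25  J5=14
Waiting times: J1=13, J2=4, J3=8, J4=12, J5=9
Average waiting = (13+4+8+12+9) / 5 = 46/5 = 9.20

9.20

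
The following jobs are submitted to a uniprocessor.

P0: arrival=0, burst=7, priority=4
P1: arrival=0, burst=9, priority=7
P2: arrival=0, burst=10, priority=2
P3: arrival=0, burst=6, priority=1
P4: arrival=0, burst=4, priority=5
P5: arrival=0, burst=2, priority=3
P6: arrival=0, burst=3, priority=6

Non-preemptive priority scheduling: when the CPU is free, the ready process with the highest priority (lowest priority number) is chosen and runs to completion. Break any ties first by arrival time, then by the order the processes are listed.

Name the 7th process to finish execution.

P1

Gantt: | P3 0-6 | P2 6-16 | P5 16-18 | P0 18-25 | P4 25-29 | P6 29-32 | P1 32-41 |
Completion: P0=25  P1=41  P2=16  P3=6  P4=29  P5=18  P6=32
Turnaround (C−A): P0=25  P1=41  P2=16  P3=6  P4=29  P5=18  P6=32
Finish order: P3 → P2 → P5 → P0 → P4 → P6 → P1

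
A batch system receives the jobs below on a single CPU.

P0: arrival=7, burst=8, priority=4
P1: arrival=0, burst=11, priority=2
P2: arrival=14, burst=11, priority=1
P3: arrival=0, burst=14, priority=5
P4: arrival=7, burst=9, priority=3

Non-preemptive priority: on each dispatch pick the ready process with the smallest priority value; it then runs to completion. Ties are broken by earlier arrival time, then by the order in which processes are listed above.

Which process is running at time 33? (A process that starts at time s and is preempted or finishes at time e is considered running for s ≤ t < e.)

P0

Schedule: | P1 0-11 | P4 11-20 | P2 20-31 | P0 31-39 | P3 39-53 |
Completion: P0=39  P1=11  P2=31  P3=53  P4=20
Turnaround (C−A): P0=32  P1=11  P2=17  P3=53  P4=13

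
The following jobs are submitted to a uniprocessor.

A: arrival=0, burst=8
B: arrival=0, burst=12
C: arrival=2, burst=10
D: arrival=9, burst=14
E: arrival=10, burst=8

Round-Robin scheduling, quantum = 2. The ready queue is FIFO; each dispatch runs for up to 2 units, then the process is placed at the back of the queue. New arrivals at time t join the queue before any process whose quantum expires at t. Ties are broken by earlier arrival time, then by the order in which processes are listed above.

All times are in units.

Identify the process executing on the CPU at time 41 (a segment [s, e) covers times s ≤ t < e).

D

Timeline: | A 0-2 | B 2-4 | C 4-6 | A 6-8 | B 8-10 | C 10-12 | A 12-14 | D 14-16 | E 16-18 | B 18-20 | C 20-22 | A 22-24 | D 24-26 | E 26-28 | B 28-30 | C 30-32 | D 32-34 | E 34-36 | B 36-38 | C 38-40 | D 40-42 | E 42-44 | B 44-46 | D 46-52 |
Completion: A=24  B=46  C=40  D=52  E=44
Turnaround (C−A): A=24  B=46  C=38  D=43  E=34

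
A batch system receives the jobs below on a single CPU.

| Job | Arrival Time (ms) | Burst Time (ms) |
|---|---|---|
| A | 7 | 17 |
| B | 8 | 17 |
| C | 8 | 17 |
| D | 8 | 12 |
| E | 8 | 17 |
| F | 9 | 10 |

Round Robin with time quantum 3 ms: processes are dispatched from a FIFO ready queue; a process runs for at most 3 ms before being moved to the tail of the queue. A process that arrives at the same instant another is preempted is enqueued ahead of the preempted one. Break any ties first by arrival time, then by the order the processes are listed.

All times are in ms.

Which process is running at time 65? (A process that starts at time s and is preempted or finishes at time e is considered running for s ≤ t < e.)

B

Timeline: | idle 0-7 | A 7-10 | B 10-13 | C 13-16 | D 16-19 | E 19-22 | F 22-25 | A 25-28 | B 28-31 | C 31-34 | D 34-37 | E 37-40 | F 40-43 | A 43-46 | B 46-49 | C 49-52 | D 52-55 | E 55-58 | F 58-61 | A 61-64 | B 64-67 | C 67-70 | D 70-73 | E 73-76 | F 76-77 | A 77-80 | B 80-83 | C 83-86 | E 86-89 | A 89-91 | B 91-93 | C 93-95 | E 95-97 |
Completion: A=91  B=93  C=95  D=73  E=97  F=77
Turnaround (C−A): A=84  B=85  C=87  D=65  E=89  F=68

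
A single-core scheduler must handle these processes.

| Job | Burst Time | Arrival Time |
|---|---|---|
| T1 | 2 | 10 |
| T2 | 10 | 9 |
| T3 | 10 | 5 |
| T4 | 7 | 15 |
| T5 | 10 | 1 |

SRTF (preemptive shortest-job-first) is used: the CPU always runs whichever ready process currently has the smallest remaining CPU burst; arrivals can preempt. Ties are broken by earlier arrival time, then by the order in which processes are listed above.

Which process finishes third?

Timeline: | idle 0-1 | T5 1-11 | T1 11-13 | T3 13-15 | T4 15-22 | T3 22-30 | T2 30-40 |
Completion: T1=13  T2=40  T3=30  T4=22  T5=11
Finish order: T5 → T1 → T4 → T3 → T2

T4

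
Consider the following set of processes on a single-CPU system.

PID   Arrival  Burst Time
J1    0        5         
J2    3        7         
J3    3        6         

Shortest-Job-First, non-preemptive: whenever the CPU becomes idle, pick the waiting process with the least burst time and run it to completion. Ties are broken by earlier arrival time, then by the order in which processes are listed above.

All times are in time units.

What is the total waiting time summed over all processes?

10

Schedule: | J1 0-5 | J3 5-11 | J2 11-18 |
Completion: J1=5  J2=18  J3=11
Turnaround (C−A): J1=5  J2=15  J3=8
Waiting = turnaround − burst: J1=0, J2=8, J3=2
Total waiting = 0 + 8 + 2 = 10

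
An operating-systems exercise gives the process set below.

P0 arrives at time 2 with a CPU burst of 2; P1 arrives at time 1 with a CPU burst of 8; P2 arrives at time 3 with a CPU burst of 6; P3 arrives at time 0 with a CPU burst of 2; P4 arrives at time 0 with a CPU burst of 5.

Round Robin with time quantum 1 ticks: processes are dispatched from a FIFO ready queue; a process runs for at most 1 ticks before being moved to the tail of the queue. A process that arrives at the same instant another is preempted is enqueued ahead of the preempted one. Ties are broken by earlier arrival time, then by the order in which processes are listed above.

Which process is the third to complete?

P4

Gantt: | P3 0-1 | P4 1-2 | P1 2-3 | P3 3-4 | P0 4-5 | P4 5-6 | P2 6-7 | P1 7-8 | P0 8-9 | P4 9-10 | P2 10-11 | P1 11-12 | P4 12-13 | P2 13-14 | P1 14-15 | P4 15-16 | P2 16-17 | P1 17-18 | P2 18-19 | P1 19-20 | P2 20-21 | P1 21-23 |
Completion: P0=9  P1=23  P2=21  P3=4  P4=16
Finish order: P3 → P0 → P4 → P2 → P1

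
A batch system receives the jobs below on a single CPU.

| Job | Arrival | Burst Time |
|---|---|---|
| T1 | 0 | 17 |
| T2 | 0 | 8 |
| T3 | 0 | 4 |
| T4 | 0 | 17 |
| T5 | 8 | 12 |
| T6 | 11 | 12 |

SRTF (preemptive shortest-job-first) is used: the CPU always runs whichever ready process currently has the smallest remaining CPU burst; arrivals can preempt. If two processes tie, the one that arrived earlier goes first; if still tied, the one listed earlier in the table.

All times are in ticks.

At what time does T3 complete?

Timeline: | T3 0-4 | T2 4-12 | T5 12-24 | T6 24-36 | T1 36-53 | T4 53-70 |
Completion: T1=53  T2=12  T3=4  T4=70  T5=24  T6=36

4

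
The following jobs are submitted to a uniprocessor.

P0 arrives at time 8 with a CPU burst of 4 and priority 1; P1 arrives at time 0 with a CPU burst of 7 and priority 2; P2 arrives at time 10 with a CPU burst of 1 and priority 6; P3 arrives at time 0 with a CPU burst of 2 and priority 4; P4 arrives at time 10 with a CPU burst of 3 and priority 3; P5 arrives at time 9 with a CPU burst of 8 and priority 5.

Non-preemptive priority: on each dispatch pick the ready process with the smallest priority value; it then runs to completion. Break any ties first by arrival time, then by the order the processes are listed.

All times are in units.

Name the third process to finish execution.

P0

Schedule: | P1 0-7 | P3 7-9 | P0 9-13 | P4 13-16 | P5 16-24 | P2 24-25 |
Completion: P0=13  P1=7  P2=25  P3=9  P4=16  P5=24
Finish order: P1 → P3 → P0 → P4 → P5 → P2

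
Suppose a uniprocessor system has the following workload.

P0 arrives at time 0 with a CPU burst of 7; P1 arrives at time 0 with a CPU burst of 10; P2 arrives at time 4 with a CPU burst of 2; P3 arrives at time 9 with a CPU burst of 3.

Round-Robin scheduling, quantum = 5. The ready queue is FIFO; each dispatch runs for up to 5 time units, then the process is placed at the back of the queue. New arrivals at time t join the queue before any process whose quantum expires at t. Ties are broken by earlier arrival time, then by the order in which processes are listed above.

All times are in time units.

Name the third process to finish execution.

Timeline: | P0 0-5 | P1 5-10 | P2 10-12 | P0 12-14 | P3 14-17 | P1 17-22 |
Completion: P0=14  P1=22  P2=12  P3=17
Turnaround (C−A): P0=14  P1=22  P2=8  P3=8
Finish order: P2 → P0 → P3 → P1

P3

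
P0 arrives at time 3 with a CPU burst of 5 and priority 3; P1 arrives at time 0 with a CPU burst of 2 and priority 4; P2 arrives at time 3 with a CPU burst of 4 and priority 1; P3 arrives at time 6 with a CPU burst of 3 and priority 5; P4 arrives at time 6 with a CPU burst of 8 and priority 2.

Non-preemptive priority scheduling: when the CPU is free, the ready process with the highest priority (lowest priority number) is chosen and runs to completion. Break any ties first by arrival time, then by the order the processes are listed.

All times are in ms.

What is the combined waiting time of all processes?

Schedule: | P1 0-2 | idle 2-3 | P2 3-7 | P4 7-15 | P0 15-20 | P3 20-23 |
Completion: P0=20  P1=2  P2=7  P3=23  P4=15
Turnaround (C−A): P0=17  P1=2  P2=4  P3=17  P4=9
Waiting = turnaround − burst: P0=12, P1=0, P2=0, P3=14, P4=1
Total waiting = 12 + 0 + 0 + 14 + 1 = 27

27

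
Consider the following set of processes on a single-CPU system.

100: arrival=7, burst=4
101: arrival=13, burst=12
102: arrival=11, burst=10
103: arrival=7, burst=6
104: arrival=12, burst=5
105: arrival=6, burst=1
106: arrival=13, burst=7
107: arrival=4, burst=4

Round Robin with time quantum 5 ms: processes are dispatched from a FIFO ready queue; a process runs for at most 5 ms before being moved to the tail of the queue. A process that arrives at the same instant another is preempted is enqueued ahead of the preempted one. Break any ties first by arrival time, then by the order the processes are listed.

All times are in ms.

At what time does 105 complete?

9

Gantt: | idle 0-4 | 107 4-8 | 105 8-9 | 100 9-13 | 103 13-18 | 102 18-23 | 104 23-28 | 101 28-33 | 106 33-38 | 103 38-39 | 102 39-44 | 101 44-49 | 106 49-51 | 101 51-53 |
Completion: 100=13  101=53  102=44  103=39  104=28  105=9  106=51  107=8
Turnaround (C−A): 100=6  101=40  102=33  103=32  104=16  105=3  106=38  107=4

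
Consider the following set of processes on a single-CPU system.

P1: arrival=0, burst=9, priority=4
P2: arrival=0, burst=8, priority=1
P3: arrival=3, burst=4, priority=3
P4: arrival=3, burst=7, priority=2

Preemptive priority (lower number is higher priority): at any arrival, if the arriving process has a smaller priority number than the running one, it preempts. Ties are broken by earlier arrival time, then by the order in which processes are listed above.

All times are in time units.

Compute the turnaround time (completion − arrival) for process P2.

8

Schedule: | P2 0-8 | P4 8-15 | P3 15-19 | P1 19-28 |
Completion: P1=28  P2=8  P3=19  P4=15
Turnaround (C−A): P1=28  P2=8  P3=16  P4=12
Turnaround(P2) = completion − arrival = 8 − 0 = 8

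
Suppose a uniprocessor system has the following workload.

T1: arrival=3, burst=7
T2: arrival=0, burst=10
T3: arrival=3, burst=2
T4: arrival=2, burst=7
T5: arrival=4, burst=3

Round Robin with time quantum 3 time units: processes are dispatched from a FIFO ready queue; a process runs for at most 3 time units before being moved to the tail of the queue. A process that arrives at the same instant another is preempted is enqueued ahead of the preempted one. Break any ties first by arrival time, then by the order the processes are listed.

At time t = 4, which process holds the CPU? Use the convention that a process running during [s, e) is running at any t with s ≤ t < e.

T4

Schedule: | T2 0-3 | T4 3-6 | T1 6-9 | T3 9-11 | T2 11-14 | T5 14-17 | T4 17-20 | T1 20-23 | T2 23-26 | T4 26-27 | T1 27-28 | T2 28-29 |
Completion: T1=28  T2=29  T3=11  T4=27  T5=17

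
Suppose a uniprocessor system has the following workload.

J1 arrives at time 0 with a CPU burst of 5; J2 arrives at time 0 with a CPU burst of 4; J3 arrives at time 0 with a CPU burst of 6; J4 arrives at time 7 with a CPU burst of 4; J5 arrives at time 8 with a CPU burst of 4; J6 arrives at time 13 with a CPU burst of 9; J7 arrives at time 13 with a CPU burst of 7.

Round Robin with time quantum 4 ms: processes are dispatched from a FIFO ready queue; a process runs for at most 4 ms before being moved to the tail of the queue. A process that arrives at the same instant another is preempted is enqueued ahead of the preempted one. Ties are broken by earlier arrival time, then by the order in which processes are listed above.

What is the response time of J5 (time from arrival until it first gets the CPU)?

9

Gantt: | J1 0-4 | J2 4-8 | J3 8-12 | J1 12-13 | J4 13-17 | J5 17-21 | J3 21-23 | J6 23-27 | J7 27-31 | J6 31-35 | J7 35-38 | J6 38-39 |
Completion: J1=13  J2=8  J3=23  J4=17  J5=21  J6=39  J7=38
Turnaround (C−A): J1=13  J2=8  J3=23  J4=10  J5=13  J6=26  J7=25
Response(J5) = first start − arrival = 17 − 8 = 9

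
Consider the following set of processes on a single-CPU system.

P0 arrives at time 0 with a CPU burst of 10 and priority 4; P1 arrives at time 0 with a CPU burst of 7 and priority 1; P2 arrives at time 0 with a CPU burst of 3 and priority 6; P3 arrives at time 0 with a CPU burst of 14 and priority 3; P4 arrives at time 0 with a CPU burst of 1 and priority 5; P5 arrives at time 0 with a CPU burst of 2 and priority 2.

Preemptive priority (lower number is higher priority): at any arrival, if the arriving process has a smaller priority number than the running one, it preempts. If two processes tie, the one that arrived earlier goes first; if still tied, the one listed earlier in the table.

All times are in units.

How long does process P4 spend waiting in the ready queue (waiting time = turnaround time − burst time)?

Gantt: | P1 0-7 | P5 7-9 | P3 9-23 | P0 23-33 | P4 33-34 | P2 34-37 |
Completion: P0=33  P1=7  P2=37  P3=23  P4=34  P5=9
Turnaround (C−A): P0=33  P1=7  P2=37  P3=23  P4=34  P5=9
Waiting(P4) = turnaround − burst = 34 − 1 = 33

33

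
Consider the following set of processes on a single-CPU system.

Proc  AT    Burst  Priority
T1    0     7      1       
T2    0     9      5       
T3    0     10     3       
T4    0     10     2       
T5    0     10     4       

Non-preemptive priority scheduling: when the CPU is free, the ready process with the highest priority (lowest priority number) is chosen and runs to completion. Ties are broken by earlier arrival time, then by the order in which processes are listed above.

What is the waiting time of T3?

Gantt: | T1 0-7 | T4 7-17 | T3 17-27 | T5 27-37 | T2 37-46 |
Completion: T1=7  T2=46  T3=27  T4=17  T5=37
Turnaround (C−A): T1=7  T2=46  T3=27  T4=17  T5=37
Waiting(T3) = turnaround − burst = 27 − 10 = 17

17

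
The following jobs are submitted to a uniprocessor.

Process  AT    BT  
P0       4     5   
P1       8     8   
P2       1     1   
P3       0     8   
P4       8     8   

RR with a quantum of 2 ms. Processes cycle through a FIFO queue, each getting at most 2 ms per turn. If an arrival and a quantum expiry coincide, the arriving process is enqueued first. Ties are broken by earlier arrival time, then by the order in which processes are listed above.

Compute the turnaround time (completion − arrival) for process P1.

20

Gantt: | P3 0-2 | P2 2-3 | P3 3-5 | P0 5-7 | P3 7-9 | P0 9-11 | P1 11-13 | P4 13-15 | P3 15-17 | P0 17-18 | P1 18-20 | P4 20-22 | P1 22-24 | P4 24-26 | P1 26-28 | P4 28-30 |
Completion: P0=18  P1=28  P2=3  P3=17  P4=30
Turnaround (C−A): P0=14  P1=20  P2=2  P3=17  P4=22
Turnaround(P1) = completion − arrival = 28 − 8 = 20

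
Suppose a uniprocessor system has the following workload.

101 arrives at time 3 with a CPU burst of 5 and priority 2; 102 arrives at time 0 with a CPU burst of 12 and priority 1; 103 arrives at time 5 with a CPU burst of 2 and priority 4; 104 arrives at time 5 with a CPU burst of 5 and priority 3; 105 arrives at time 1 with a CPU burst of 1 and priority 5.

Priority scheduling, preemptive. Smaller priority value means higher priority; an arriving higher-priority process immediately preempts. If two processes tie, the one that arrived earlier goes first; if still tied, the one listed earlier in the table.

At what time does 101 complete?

Schedule: | 102 0-12 | 101 12-17 | 104 17-22 | 103 22-24 | 105 24-25 |
Completion: 101=17  102=12  103=24  104=22  105=25
Turnaround (C−A): 101=14  102=12  103=19  104=17  105=24

17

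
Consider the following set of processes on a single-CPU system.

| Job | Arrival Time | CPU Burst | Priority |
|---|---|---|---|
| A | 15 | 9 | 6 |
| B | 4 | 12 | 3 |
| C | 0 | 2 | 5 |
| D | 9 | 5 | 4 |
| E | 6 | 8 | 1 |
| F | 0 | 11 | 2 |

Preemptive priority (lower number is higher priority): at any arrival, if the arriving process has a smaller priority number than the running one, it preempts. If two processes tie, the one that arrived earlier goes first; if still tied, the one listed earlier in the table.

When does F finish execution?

19

Timeline: | F 0-6 | E 6-14 | F 14-19 | B 19-31 | D 31-36 | C 36-38 | A 38-47 |
Completion: A=47  B=31  C=38  D=36  E=14  F=19
Turnaround (C−A): A=32  B=27  C=38  D=27  E=8  F=19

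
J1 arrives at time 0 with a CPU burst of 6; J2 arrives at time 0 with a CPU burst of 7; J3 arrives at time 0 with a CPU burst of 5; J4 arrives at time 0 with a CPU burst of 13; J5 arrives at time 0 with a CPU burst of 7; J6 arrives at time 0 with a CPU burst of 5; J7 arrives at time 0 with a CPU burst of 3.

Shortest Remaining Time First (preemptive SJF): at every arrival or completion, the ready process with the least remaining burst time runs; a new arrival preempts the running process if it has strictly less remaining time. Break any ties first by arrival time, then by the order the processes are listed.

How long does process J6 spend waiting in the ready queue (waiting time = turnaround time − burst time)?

Timeline: | J7 0-3 | J3 3-8 | J6 8-13 | J1 13-19 | J2 19-26 | J5 26-33 | J4 33-46 |
Completion: J1=19  J2=26  J3=8  J4=46  J5=33  J6=13  J7=3
Turnaround (C−A): J1=19  J2=26  J3=8  J4=46  J5=33  J6=13  J7=3
Waiting(J6) = turnaround − burst = 13 − 5 = 8

8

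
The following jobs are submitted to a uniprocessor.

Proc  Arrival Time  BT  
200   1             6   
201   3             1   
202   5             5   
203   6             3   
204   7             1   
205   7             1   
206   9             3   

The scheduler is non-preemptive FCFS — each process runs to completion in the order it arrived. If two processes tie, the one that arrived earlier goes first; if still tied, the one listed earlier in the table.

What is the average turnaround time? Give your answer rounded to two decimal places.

8.86

Timeline: | idle 0-1 | 200 1-7 | 201 7-8 | 202 8-13 | 203 13-16 | 204 16-17 | 205 17-18 | 206 18-21 |
Completion: 200=7  201=8  202=13  203=16  204=17  205=18  206=21
Turnaround (C−A): 200=6  201=5  202=8  203=10  204=10  205=11  206=12
Turnaround times: 200=6, 201=5, 202=8, 203=10, 204=10, 205=11, 206=12
Average turnaround = (6+5+8+10+10+11+12) / 7 = 62/7 = 8.86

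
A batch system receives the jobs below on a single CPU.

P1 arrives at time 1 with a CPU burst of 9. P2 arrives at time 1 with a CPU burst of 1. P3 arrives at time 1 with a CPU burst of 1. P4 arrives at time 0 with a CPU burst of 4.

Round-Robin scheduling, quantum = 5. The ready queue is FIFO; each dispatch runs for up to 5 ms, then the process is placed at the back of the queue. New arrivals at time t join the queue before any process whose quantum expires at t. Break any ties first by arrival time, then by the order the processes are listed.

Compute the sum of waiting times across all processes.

Gantt: | P4 0-4 | P1 4-9 | P2 9-10 | P3 10-11 | P1 11-15 |
Completion: P1=15  P2=10  P3=11  P4=4
Waiting = turnaround − burst: P1=5, P2=8, P3=9, P4=0
Total waiting = 5 + 8 + 9 + 0 = 22

22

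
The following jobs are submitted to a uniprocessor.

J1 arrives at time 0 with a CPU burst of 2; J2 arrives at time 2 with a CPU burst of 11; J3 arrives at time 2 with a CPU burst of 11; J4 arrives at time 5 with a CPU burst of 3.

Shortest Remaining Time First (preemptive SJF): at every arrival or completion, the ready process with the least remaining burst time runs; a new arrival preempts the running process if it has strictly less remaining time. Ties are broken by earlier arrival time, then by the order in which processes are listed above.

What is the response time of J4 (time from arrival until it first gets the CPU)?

0

Timeline: | J1 0-2 | J2 2-5 | J4 5-8 | J2 8-16 | J3 16-27 |
Completion: J1=2  J2=16  J3=27  J4=8
Turnaround (C−A): J1=2  J2=14  J3=25  J4=3
Response(J4) = first start − arrival = 5 − 5 = 0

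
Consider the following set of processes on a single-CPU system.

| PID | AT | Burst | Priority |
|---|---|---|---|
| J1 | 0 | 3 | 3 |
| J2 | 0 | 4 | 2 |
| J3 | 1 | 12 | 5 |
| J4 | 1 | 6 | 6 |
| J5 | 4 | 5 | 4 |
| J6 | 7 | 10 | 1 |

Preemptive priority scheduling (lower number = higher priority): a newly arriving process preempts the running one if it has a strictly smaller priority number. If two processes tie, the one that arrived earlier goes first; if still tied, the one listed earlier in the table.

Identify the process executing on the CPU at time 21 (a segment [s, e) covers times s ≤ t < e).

Gantt: | J2 0-4 | J1 4-7 | J6 7-17 | J5 17-22 | J3 22-34 | J4 34-40 |
Completion: J1=7  J2=4  J3=34  J4=40  J5=22  J6=17
Turnaround (C−A): J1=7  J2=4  J3=33  J4=39  J5=18  J6=10

J5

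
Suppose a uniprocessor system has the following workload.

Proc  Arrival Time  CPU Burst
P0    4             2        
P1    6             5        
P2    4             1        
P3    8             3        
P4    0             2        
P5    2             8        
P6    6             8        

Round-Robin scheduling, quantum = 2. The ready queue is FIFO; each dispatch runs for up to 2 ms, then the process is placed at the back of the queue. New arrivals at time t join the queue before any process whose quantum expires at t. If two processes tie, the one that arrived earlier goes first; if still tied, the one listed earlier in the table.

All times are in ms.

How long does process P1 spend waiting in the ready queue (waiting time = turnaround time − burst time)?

Timeline: | P4 0-2 | P5 2-4 | P0 4-6 | P2 6-7 | P5 7-9 | P1 9-11 | P6 11-13 | P3 13-15 | P5 15-17 | P1 17-19 | P6 19-21 | P3 21-22 | P5 22-24 | P1 24-25 | P6 25-29 |
Completion: P0=6  P1=25  P2=7  P3=22  P4=2  P5=24  P6=29
Waiting(P1) = turnaround − burst = 19 − 5 = 14

14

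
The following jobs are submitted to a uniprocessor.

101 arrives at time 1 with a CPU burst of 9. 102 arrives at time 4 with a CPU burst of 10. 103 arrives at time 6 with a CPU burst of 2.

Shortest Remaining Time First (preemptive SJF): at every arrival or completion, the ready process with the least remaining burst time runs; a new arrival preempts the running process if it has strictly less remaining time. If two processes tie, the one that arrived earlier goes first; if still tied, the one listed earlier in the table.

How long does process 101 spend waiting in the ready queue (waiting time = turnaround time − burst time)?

2

Schedule: | idle 0-1 | 101 1-6 | 103 6-8 | 101 8-12 | 102 12-22 |
Completion: 101=12  102=22  103=8
Turnaround (C−A): 101=11  102=18  103=2
Waiting(101) = turnaround − burst = 11 − 9 = 2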